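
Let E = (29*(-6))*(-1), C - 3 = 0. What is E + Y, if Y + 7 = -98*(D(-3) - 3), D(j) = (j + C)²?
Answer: 461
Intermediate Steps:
C = 3 (C = 3 + 0 = 3)
D(j) = (3 + j)² (D(j) = (j + 3)² = (3 + j)²)
E = 174 (E = -174*(-1) = 174)
Y = 287 (Y = -7 - 98*((3 - 3)² - 3) = -7 - 98*(0² - 3) = -7 - 98*(0 - 3) = -7 - 98*(-3) = -7 + 294 = 287)
E + Y = 174 + 287 = 461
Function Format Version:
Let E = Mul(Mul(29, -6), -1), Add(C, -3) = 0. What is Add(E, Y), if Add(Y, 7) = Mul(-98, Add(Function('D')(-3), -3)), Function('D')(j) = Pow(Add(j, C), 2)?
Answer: 461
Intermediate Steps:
C = 3 (C = Add(3, 0) = 3)
Function('D')(j) = Pow(Add(3, j), 2) (Function('D')(j) = Pow(Add(j, 3), 2) = Pow(Add(3, j), 2))
E = 174 (E = Mul(-174, -1) = 174)
Y = 287 (Y = Add(-7, Mul(-98, Add(Pow(Add(3, -3), 2), -3))) = Add(-7, Mul(-98, Add(Pow(0, 2), -3))) = Add(-7, Mul(-98, Add(0, -3))) = Add(-7, Mul(-98, -3)) = Add(-7, 294) = 287)
Add(E, Y) = Add(174, 287) = 461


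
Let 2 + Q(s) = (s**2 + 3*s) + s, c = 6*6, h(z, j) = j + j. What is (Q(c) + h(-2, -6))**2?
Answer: 2033476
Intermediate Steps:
h(z, j) = 2*j
c = 36
Q(s) = -2 + s**2 + 4*s (Q(s) = -2 + ((s**2 + 3*s) + s) = -2 + (s**2 + 4*s) = -2 + s**2 + 4*s)
(Q(c) + h(-2, -6))**2 = ((-2 + 36**2 + 4*36) + 2*(-6))**2 = ((-2 + 1296 + 144) - 12)**2 = (1438 - 12)**2 = 1426**2 = 2033476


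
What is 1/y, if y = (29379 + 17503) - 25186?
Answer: 1/21696 ≈ 4.6091e-5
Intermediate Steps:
y = 21696 (y = 46882 - 25186 = 21696)
1/y = 1/21696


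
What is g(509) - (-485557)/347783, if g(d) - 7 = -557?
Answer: -190795093/347783 ≈ -548.60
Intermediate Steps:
g(d) = -550 (g(d) = 7 - 557 = -550)
g(509) - (-485557)/347783 = -550 - (-485557)/347783 = -550 - 1*(-485557/347783) = -550 + 485557/347783 = -190795093/347783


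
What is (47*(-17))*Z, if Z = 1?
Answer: -799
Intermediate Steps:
(47*(-17))*Z = (47*(-17))*1 = -799*1 = -799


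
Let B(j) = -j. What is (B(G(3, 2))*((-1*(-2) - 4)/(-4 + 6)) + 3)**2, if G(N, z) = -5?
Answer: 4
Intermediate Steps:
(B(G(3, 2))*((-1*(-2) - 4)/(-4 + 6)) + 3)**2 = ((-1*(-5))*((-1*(-2) - 4)/(-4 + 6)) + 3)**2 = (5*((2 - 4)/2) + 3)**2 = (5*(-2*1/2) + 3)**2 = (5*(-1) + 3)**2 = (-5 + 3)**2 = (-2)**2 = 4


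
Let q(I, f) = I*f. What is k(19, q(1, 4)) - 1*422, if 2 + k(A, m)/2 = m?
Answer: -418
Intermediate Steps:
k(A, m) = -4 + 2*m
k(19, q(1, 4)) - 1*422 = (-4 + 2*(1*4)) - 1*422 = (-4 + 2*4) - 422 = (-4 + 8) - 422 = 4 - 422 = -418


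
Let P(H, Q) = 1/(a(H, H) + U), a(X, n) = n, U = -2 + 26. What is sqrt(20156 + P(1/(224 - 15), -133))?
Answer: sqrt(507333393637)/5017 ≈ 141.97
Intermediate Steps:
U = 24
P(H, Q) = 1/(24 + H) (P(H, Q) = 1/(H + 24) = 1/(24 + H))
sqrt(20156 + P(1/(224 - 15), -133)) = sqrt(20156 + 1/(24 + 1/(224 - 15))) = sqrt(20156 + 1/(24 + 1/209)) = sqrt(20156 + 1/(5017/209)) = sqrt(20156 + 209/5017) = sqrt(101122861/5017) = sqrt(507333393637)/5017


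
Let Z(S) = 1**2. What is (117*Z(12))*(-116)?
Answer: -13572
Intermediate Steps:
Z(S) = 1
(117*Z(12))*(-116) = (117*1)*(-116) = 117*(-116) = -13572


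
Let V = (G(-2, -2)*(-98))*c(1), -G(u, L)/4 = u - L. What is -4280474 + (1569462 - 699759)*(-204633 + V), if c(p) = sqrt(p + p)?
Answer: -177974214473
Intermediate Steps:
G(u, L) = -4*u + 4*L (G(u, L) = -4*(u - L) = -4*u + 4*L)
c(p) = sqrt(2)*sqrt(p) (c(p) = sqrt(2*p) = sqrt(2)*sqrt(p))
V = 0 (V = ((-4*(-2) + 4*(-2))*(-98))*(sqrt(2)*sqrt(1)) = ((8 - 8)*(-98))*(sqrt(2)*1) = (0*(-98))*sqrt(2) = 0*sqrt(2) = 0)
-4280474 + (1569462 - 699759)*(-204633 + V) = -4280474 + (1569462 - 699759)*(-204633 + 0) = -4280474 + 869703*(-204633) = -4280474 - 177969933999 = -177974214473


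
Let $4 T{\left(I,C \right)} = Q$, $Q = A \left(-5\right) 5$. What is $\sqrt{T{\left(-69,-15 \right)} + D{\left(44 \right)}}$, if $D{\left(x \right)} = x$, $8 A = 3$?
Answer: $\frac{\sqrt{2666}}{8} \approx 6.4542$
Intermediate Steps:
$A = \frac{3}{8}$ ($A = \frac{1}{8} \cdot 3 = \frac{3}{8} \approx 0.375$)
$Q = - \frac{75}{8}$ ($Q = \frac{3}{8} \left(-5\right) 5 = \left(- \frac{15}{8}\right) 5 = - \frac{75}{8} \approx -9.375$)
$T{\left(I,C \right)} = - \frac{75}{32}$ ($T{\left(I,C \right)} = \frac{1}{4} \left(- \frac{75}{8}\right) = - \frac{75}{32}$)
$\sqrt{T{\left(-69,-15 \right)} + D{\left(44 \right)}} = \sqrt{- \frac{75}{32} + 44} = \sqrt{\frac{1333}{32}} = \frac{\sqrt{2666}}{8}$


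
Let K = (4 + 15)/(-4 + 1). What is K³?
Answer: -6859/27 ≈ -254.04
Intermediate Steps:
K = -19/3 (K = 19/(-3) = 19*(-⅓) = -19/3 ≈ -6.3333)
K³ = (-19/3)³ = -6859/27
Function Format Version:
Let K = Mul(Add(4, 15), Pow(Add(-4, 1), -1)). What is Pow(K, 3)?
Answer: Rational(-6859, 27) ≈ -254.04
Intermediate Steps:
K = Rational(-19, 3) (K = Mul(19, Pow(-3, -1)) = Mul(19, Rational(-1, 3)) = Rational(-19, 3) ≈ -6.3333)
Pow(K, 3) = Pow(Rational(-19, 3), 3) = Rational(-6859, 27)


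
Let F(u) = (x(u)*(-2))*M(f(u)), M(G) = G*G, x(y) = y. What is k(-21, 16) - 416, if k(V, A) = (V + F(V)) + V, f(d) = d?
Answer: 18064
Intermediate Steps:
M(G) = G**2
F(u) = -2*u**3 (F(u) = (u*(-2))*u**2 = (-2*u)*u**2 = -2*u**3)
k(V, A) = -2*V**3 + 2*V (k(V, A) = (V - 2*V**3) + V = -2*V**3 + 2*V)
k(-21, 16) - 416 = 2*(-21)*(1 - 1*(-21)**2) - 416 = 2*(-21)*(1 - 1*441) - 416 = 2*(-21)*(1 - 441) - 416 = 2*(-21)*(-440) - 416 = 18480 - 416 = 18064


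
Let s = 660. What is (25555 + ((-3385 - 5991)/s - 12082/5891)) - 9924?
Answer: 15177764431/972015 ≈ 15615.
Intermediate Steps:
(25555 + ((-3385 - 5991)/s - 12082/5891)) - 9924 = (25555 + ((-3385 - 5991)/660 - 12082/5891)) - 9924 = (25555 + (-9376*1/660 - 12082*1/5891)) - 9924 = (25555 + (-2344/165 - 12082/5891)) - 9924 = (25555 - 15802034/972015) - 9924 = 24824041291/972015 - 9924 = 15177764431/972015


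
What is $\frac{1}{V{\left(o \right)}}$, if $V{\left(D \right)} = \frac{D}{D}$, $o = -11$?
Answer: $1$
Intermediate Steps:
$V{\left(D \right)} = 1$
$\frac{1}{V{\left(o \right)}} = 1^{-1} = 1$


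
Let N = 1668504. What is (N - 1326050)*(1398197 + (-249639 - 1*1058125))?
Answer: 30969142582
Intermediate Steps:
(N - 1326050)*(1398197 + (-249639 - 1*1058125)) = (1668504 - 1326050)*(1398197 + (-249639 - 1*1058125)) = 342454*(1398197 + (-249639 - 1058125)) = 342454*(1398197 - 1307764) = 342454*90433 = 30969142582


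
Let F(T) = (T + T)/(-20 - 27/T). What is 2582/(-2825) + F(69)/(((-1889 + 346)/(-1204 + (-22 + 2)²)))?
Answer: -135486782/30512825 ≈ -4.4403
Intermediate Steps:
F(T) = 2*T/(-20 - 27/T) (F(T) = (2*T)/(-20 - 27/T) = 2*T/(-20 - 27/T))
2582/(-2825) + F(69)/(((-1889 + 346)/(-1204 + (-22 + 2)²))) = 2582/(-2825) + (-2*69²/(27 + 20*69))/(((-1889 + 346)/(-1204 + (-22 + 2)²))) = 2582*(-1/2825) + (-2*4761/(27 + 1380))/((-1543/(-1204 + (-20)²))) = -2582/2825 + (-2*4761/1407)/((-1543/(-1204 + 400))) = -2582/2825 + (-2*4761*1/1407)/((-1543/(-804))) = -2582/2825 - 3174/(469*((-1543*(-1/804)))) = -2582/2825 - 3174/(469*1543/804) = -2582/2825 - 3174/469*804/1543 = -2582/2825 - 38088/10801 = -135486782/30512825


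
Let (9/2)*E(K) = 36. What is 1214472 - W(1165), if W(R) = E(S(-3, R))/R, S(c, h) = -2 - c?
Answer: 1414859872/1165 ≈ 1.2145e+6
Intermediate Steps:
E(K) = 8 (E(K) = (2/9)*36 = 8)
W(R) = 8/R
1214472 - W(1165) = 1214472 - 8/1165 = 1414859872/1165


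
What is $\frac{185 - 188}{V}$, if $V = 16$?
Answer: $- \frac{3}{16} \approx -0.1875$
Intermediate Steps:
$\frac{185 - 188}{V} = \frac{185 - 188}{16} = \left(-3\right) \frac{1}{16} = - \frac{3}{16}$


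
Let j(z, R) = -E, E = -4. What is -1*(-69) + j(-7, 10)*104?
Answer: 485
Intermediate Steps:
j(z, R) = 4 (j(z, R) = -1*(-4) = 4)
-1*(-69) + j(-7, 10)*104 = -1*(-69) + 4*104 = 69 + 416 = 485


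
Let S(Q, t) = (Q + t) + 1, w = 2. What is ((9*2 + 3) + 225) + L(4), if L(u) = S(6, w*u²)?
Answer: 285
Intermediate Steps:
S(Q, t) = 1 + Q + t
L(u) = 7 + 2*u² (L(u) = 1 + 6 + 2*u² = 7 + 2*u²)
((9*2 + 3) + 225) + L(4) = ((9*2 + 3) + 225) + (7 + 2*4²) = ((18 + 3) + 225) + (7 + 2*16) = (21 + 225) + (7 + 32) = 246 + 39 = 285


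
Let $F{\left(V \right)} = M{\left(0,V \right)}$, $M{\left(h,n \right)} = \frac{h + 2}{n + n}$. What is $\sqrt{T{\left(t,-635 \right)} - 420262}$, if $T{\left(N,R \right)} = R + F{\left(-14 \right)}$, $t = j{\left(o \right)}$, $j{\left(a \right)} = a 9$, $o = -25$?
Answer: $\frac{i \sqrt{82495826}}{14} \approx 648.77 i$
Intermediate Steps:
$M{\left(h,n \right)} = \frac{2 + h}{2 n}$
$j{\left(a \right)} = 9 a$
$t = -225$ ($t = 9 \left(-25\right) = -225$)
$F{\left(V \right)} = \frac{1}{V}$ ($F{\left(V \right)} = \frac{2 + 0}{2 V} = \frac{1}{2} \frac{1}{V} 2 = \frac{1}{V}$)
$T{\left(N,R \right)} = - \frac{1}{14} + R$ ($T{\left(N,R \right)} = R + \frac{1}{-14} = R - \frac{1}{14} = - \frac{1}{14} + R$)
$\sqrt{T{\left(t,-635 \right)} - 420262} = \sqrt{\left(- \frac{1}{14} - 635\right) - 420262} = \sqrt{- \frac{8891}{14} - 420262} = \sqrt{- \frac{5892559}{14}} = \frac{i \sqrt{82495826}}{14}$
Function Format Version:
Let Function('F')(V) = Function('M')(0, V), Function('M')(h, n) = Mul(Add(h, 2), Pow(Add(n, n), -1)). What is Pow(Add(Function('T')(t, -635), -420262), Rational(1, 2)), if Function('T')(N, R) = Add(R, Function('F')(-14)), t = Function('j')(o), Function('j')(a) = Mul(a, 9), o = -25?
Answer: Mul(Rational(1, 14), I, Pow(82495826, Rational(1, 2))) ≈ Mul(648.77, I)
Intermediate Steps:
Function('M')(h, n) = Mul(Rational(1, 2), Pow(n, -1), Add(2, h)) (Function('M')(h, n) = Mul(Add(2, h), Pow(Mul(2, n), -1)) = Mul(Add(2, h), Mul(Rational(1, 2), Pow(n, -1))) = Mul(Rational(1, 2), Pow(n, -1), Add(2, h)))
Function('j')(a) = Mul(9, a)
t = -225 (t = Mul(9, -25) = -225)
Function('F')(V) = Pow(V, -1) (Function('F')(V) = Mul(Rational(1, 2), Pow(V, -1), Add(2, 0)) = Mul(Rational(1, 2), Pow(V, -1), 2) = Pow(V, -1))
Function('T')(N, R) = Add(Rational(-1, 14), R) (Function('T')(N, R) = Add(R, Pow(-14, -1)) = Add(R, Rational(-1, 14)) = Add(Rational(-1, 14), R))
Pow(Add(Function('T')(t, -635), -420262), Rational(1, 2)) = Pow(Add(Add(Rational(-1, 14), -635), -420262), Rational(1, 2)) = Pow(Add(Rational(-8891, 14), -420262), Rational(1, 2)) = Pow(Rational(-5892559, 14), Rational(1, 2)) = Mul(Rational(1, 14), I, Pow(82495826, Rational(1, 2)))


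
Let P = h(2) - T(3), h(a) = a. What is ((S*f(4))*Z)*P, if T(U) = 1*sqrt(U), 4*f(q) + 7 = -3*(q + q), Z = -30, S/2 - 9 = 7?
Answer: 14880 - 7440*sqrt(3) ≈ 1993.5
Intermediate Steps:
S = 32 (S = 18 + 2*7 = 18 + 14 = 32)
f(q) = -7/4 - 3*q/2 (f(q) = -7/4 + (-3*(q + q))/4 = -7/4 + (-6*q)/4 = -7/4 - 3*q/2)
T(U) = sqrt(U)
P = 2 - sqrt(3) ≈ 0.26795
((S*f(4))*Z)*P = ((32*(-7/4 - 3/2*4))*(-30))*(2 - sqrt(3)) = ((32*(-7/4 - 6))*(-30))*(2 - sqrt(3)) = ((32*(-31/4))*(-30))*(2 - sqrt(3)) = (-248*(-30))*(2 - sqrt(3)) = 7440*(2 - sqrt(3)) = 14880 - 7440*sqrt(3)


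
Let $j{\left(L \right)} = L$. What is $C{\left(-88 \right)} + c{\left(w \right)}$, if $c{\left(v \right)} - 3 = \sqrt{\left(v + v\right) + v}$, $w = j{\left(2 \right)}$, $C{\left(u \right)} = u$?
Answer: $-85 + \sqrt{6} \approx -82.551$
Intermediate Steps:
$w = 2$
$c{\left(v \right)} = 3 + \sqrt{3} \sqrt{v}$ ($c{\left(v \right)} = 3 + \sqrt{\left(v + v\right) + v} = 3 + \sqrt{2 v + v} = 3 + \sqrt{3 v} = 3 + \sqrt{3} \sqrt{v}$)
$C{\left(-88 \right)} + c{\left(w \right)} = -88 + \left(3 + \sqrt{3} \sqrt{2}\right) = -88 + \left(3 + \sqrt{6}\right) = -85 + \sqrt{6}$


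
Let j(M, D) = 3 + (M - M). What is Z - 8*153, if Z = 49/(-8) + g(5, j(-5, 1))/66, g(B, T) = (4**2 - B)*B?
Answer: -29503/24 ≈ -1229.3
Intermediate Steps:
j(M, D) = 3 (j(M, D) = 3 + 0 = 3)
g(B, T) = B*(16 - B) (g(B, T) = (16 - B)*B = B*(16 - B))
Z = -127/24 (Z = 49/(-8) + (5*(16 - 1*5))/66 = 49*(-1/8) + (5*(16 - 5))*(1/66) = -49/8 + (5*11)*(1/66) = -49/8 + 55*(1/66) = -49/8 + 5/6 = -127/24 ≈ -5.2917)
Z - 8*153 = -127/24 - 8*153 = -127/24 - 1224 = -29503/24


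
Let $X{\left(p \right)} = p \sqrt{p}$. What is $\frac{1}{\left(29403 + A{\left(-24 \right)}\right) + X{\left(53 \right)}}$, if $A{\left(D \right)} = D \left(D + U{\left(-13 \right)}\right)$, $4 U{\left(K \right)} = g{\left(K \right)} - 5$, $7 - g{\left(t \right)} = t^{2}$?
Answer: $\frac{30981}{959673484} - \frac{53 \sqrt{53}}{959673484} \approx 3.1881 \cdot 10^{-5}$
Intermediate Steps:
$g{\left(t \right)} = 7 - t^{2}$
$X{\left(p \right)} = p^{\frac{3}{2}}$
$U{\left(K \right)} = \frac{1}{2} - \frac{K^{2}}{4}$ ($U{\left(K \right)} = \frac{\left(7 - K^{2}\right) - 5}{4} = \frac{2 - K^{2}}{4} = \frac{1}{2} - \frac{K^{2}}{4}$)
$A{\left(D \right)} = D \left(- \frac{167}{4} + D\right)$ ($A{\left(D \right)} = D \left(D + \left(\frac{1}{2} - \frac{\left(-13\right)^{2}}{4}\right)\right) = D \left(D + \left(\frac{1}{2} - \frac{169}{4}\right)\right) = D \left(D - \frac{167}{4}\right) = D \left(- \frac{167}{4} + D\right)$)
$\frac{1}{\left(29403 + A{\left(-24 \right)}\right) + X{\left(53 \right)}} = \frac{1}{\left(29403 + \frac{1}{4} \left(-24\right) \left(-167 + 4 \left(-24\right)\right)\right) + 53^{\frac{3}{2}}} = \frac{1}{\left(29403 + \frac{1}{4} \left(-24\right) \left(-167 - 96\right)\right) + 53 \sqrt{53}} = \frac{1}{\left(29403 + \frac{1}{4} \left(-24\right) \left(-263\right)\right) + 53 \sqrt{53}} = \frac{1}{\left(29403 + 1578\right) + 53 \sqrt{53}} = \frac{1}{30981 + 53 \sqrt{53}}$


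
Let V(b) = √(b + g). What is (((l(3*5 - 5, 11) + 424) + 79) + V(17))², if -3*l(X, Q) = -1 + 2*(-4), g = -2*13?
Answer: 256027 + 3036*I ≈ 2.5603e+5 + 3036.0*I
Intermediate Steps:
g = -26
V(b) = √(-26 + b) (V(b) = √(b - 26) = √(-26 + b))
l(X, Q) = 3 (l(X, Q) = -(-1 + 2*(-4))/3 = -(-1 - 8)/3 = -⅓*(-9) = 3)
(((l(3*5 - 5, 11) + 424) + 79) + V(17))² = (((3 + 424) + 79) + √(-26 + 17))² = ((427 + 79) + √(-9))² = (506 + 3*I)²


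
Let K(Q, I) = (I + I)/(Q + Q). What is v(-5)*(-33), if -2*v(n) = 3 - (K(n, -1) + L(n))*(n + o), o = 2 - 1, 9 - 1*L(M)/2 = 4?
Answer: 7227/10 ≈ 722.70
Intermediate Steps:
L(M) = 10 (L(M) = 18 - 2*4 = 18 - 8 = 10)
K(Q, I) = I/Q (K(Q, I) = (2*I)/((2*Q)) = (2*I)*(1/(2*Q)) = I/Q)
o = 1
v(n) = -3/2 + (1 + n)*(10 - 1/n)/2 (v(n) = -(3 - (-1/n + 10)*(n + 1))/2 = -(3 - (10 - 1/n)*(1 + n))/2 = -(3 - (1 + n)*(10 - 1/n))/2 = -3/2 + (1 + n)*(10 - 1/n)/2)
v(-5)*(-33) = (3 + 5*(-5) - ½/(-5))*(-33) = (3 - 25 - ½*(-⅕))*(-33) = (3 - 25 + ⅒)*(-33) = -219/10*(-33) = 7227/10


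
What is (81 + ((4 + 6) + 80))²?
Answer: 29241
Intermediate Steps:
(81 + ((4 + 6) + 80))² = (81 + (10 + 80))² = (81 + 90)² = 171² = 29241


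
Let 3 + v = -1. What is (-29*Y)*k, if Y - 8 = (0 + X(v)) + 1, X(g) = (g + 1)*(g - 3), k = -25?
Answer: 21750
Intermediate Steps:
v = -4 (v = -3 - 1 = -4)
X(g) = (1 + g)*(-3 + g)
Y = 30 (Y = 8 + ((0 + (-3 + (-4)**2 - 2*(-4))) + 1) = 8 + ((0 + (-3 + 16 + 8)) + 1) = 8 + ((0 + 21) + 1) = 8 + (21 + 1) = 8 + 22 = 30)
(-29*Y)*k = -29*30*(-25) = -870*(-25) = 21750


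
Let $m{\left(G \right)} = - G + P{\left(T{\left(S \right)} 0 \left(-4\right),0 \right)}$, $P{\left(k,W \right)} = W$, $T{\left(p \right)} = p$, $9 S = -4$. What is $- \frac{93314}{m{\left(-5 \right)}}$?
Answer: $- \frac{93314}{5} \approx -18663.0$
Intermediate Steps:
$S = - \frac{4}{9}$ ($S = \frac{1}{9} \left(-4\right) = - \frac{4}{9} \approx -0.44444$)
$m{\left(G \right)} = - G$ ($m{\left(G \right)} = - G + 0 = - G$)
$- \frac{93314}{m{\left(-5 \right)}} = - \frac{93314}{\left(-1\right) \left(-5\right)} = - \frac{93314}{5}$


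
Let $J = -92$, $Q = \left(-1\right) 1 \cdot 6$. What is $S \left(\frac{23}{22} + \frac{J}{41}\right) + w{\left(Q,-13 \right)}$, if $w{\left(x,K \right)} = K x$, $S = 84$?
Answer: $- \frac{10224}{451} \approx -22.67$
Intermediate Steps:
$Q = -6$ ($Q = \left(-1\right) 6 = -6$)
$S \left(\frac{23}{22} + \frac{J}{41}\right) + w{\left(Q,-13 \right)} = 84 \left(\frac{23}{22} - \frac{92}{41}\right) - -78 = 84 \left(23 \cdot \frac{1}{22} - \frac{92}{41}\right) + 78 = 84 \left(\frac{23}{22} - \frac{92}{41}\right) + 78 = 84 \left(- \frac{1081}{902}\right) + 78 = - \frac{45402}{451} + 78 = - \frac{10224}{451}$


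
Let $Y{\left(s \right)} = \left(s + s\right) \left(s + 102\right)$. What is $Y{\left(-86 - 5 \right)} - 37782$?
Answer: $-39784$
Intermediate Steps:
$Y{\left(s \right)} = 2 s \left(102 + s\right)$
$Y{\left(-86 - 5 \right)} - 37782 = 2 \left(-86 - 5\right) \left(102 - 91\right) - 37782 = 2 \left(-91\right) \left(102 - 91\right) - 37782 = 2 \left(-91\right) 11 - 37782 = -2002 - 37782 = -39784$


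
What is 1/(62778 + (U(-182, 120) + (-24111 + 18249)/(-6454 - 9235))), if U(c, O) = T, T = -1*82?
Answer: 15689/983643406 ≈ 1.5950e-5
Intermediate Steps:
T = -82
U(c, O) = -82
1/(62778 + (U(-182, 120) + (-24111 + 18249)/(-6454 - 9235))) = 1/(62778 + (-82 + (-24111 + 18249)/(-6454 - 9235))) = 1/(62778 + (-82 - 5862/(-15689))) = 1/(62778 + (-82 - 5862*(-1/15689))) = 1/(62778 + (-82 + 5862/15689)) = 1/(62778 - 1280636/15689) = 1/(983643406/15689) = 15689/983643406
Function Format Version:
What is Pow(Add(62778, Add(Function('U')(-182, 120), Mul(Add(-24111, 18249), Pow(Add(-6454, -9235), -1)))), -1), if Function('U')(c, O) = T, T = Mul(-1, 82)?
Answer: Rational(15689, 983643406) ≈ 1.5950e-5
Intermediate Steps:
T = -82
Function('U')(c, O) = -82
Pow(Add(62778, Add(Function('U')(-182, 120), Mul(Add(-24111, 18249), Pow(Add(-6454, -9235), -1)))), -1) = Pow(Add(62778, Add(-82, Mul(Add(-24111, 18249), Pow(Add(-6454, -9235), -1)))), -1) = Pow(Add(62778, Add(-82, Mul(-5862, Pow(-15689, -1)))), -1) = Pow(Add(62778, Add(-82, Mul(-5862, Rational(-1, 15689)))), -1) = Pow(Add(62778, Add(-82, Rational(5862, 15689))), -1) = Pow(Add(62778, Rational(-1280636, 15689)), -1) = Pow(Rational(983643406, 15689), -1) = Rational(15689, 983643406)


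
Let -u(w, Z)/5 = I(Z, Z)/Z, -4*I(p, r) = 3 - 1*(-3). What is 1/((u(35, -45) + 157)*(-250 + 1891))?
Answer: 2/514727 ≈ 3.8856e-6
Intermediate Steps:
I(p, r) = -3/2 (I(p, r) = -(3 - 1*(-3))/4 = -(3 + 3)/4 = -¼*6 = -3/2)
u(w, Z) = 15/(2*Z) (u(w, Z) = -(-15)/(2*Z) = 15/(2*Z))
1/((u(35, -45) + 157)*(-250 + 1891)) = 1/(((15/2)/(-45) + 157)*(-250 + 1891)) = 1/(((15/2)*(-1/45) + 157)*1641) = 1/((-⅙ + 157)*1641) = 1/((941/6)*1641) = 1/(514727/2) = 2/514727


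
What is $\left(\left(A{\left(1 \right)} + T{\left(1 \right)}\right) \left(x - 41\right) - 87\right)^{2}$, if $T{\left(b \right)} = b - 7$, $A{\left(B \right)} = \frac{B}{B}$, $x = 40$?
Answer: $6724$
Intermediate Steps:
$A{\left(B \right)} = 1$
$T{\left(b \right)} = -7 + b$
$\left(\left(A{\left(1 \right)} + T{\left(1 \right)}\right) \left(x - 41\right) - 87\right)^{2} = \left(\left(1 + \left(-7 + 1\right)\right) \left(40 - 41\right) - 87\right)^{2} = \left(\left(1 - 6\right) \left(-1\right) - 87\right)^{2} = \left(\left(-5\right) \left(-1\right) - 87\right)^{2} = \left(5 - 87\right)^{2} = \left(-82\right)^{2} = 6724$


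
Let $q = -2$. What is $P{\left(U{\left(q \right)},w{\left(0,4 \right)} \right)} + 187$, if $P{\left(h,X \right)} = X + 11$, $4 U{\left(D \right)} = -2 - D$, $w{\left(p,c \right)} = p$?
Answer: $198$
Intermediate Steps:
$U{\left(D \right)} = - \frac{1}{2} - \frac{D}{4}$ ($U{\left(D \right)} = \frac{-2 - D}{4} = - \frac{1}{2} - \frac{D}{4}$)
$P{\left(h,X \right)} = 11 + X$
$P{\left(U{\left(q \right)},w{\left(0,4 \right)} \right)} + 187 = \left(11 + 0\right) + 187 = 11 + 187 = 198$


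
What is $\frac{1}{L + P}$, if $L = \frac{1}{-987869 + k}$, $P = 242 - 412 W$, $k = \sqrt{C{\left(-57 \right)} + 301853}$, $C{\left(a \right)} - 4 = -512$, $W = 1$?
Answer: $- \frac{165900427156589}{28203072784557861} + \frac{\sqrt{301345}}{28203072784557861} \approx -0.0058824$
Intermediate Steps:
$C{\left(a \right)} = -508$ ($C{\left(a \right)} = 4 - 512 = -508$)
$k = \sqrt{301345}$ ($k = \sqrt{-508 + 301853} = \sqrt{301345} \approx 548.95$)
$P = -170$ ($P = 242 - 412 = -170$)
$L = \frac{1}{-987869 + \sqrt{301345}} \approx -1.0128 \cdot 10^{-6}$
$\frac{1}{L + P} = \frac{1}{\left(- \frac{987869}{975884859816} - \frac{\sqrt{301345}}{975884859816}\right) - 170} = \frac{1}{- \frac{165900427156589}{975884859816} - \frac{\sqrt{301345}}{975884859816}}$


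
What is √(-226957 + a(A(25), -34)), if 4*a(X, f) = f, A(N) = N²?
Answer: I*√907862/2 ≈ 476.41*I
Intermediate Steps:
a(X, f) = f/4
√(-226957 + a(A(25), -34)) = √(-226957 + (¼)*(-34)) = √(-226957 - 17/2) = √(-453931/2) = I*√907862/2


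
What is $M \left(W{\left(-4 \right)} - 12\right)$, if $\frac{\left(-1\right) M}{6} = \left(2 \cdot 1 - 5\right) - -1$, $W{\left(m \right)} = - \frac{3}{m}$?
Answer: $-135$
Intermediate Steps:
$M = 12$ ($M = - 6 \left(\left(2 \cdot 1 - 5\right) - -1\right) = - 6 \left(\left(2 - 5\right) + 1\right) = - 6 \left(-3 + 1\right) = \left(-6\right) \left(-2\right) = 12$)
$M \left(W{\left(-4 \right)} - 12\right) = 12 \left(- \frac{3}{-4} - 12\right) = 12 \left(\left(-3\right) \left(- \frac{1}{4}\right) - 12\right) = 12 \left(\frac{3}{4} - 12\right) = 12 \left(- \frac{45}{4}\right) = -135$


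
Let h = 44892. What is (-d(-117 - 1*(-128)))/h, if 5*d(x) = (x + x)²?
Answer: -121/56115 ≈ -0.0021563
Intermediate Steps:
d(x) = 4*x²/5 (d(x) = (x + x)²/5 = (2*x)²/5 = (4*x²)/5 = 4*x²/5)
(-d(-117 - 1*(-128)))/h = -4*(-117 - 1*(-128))²/5/44892 = -4*(-117 + 128)²/5*(1/44892) = -4*11²/5*(1/44892) = -4*121/5*(1/44892) = -1*484/5*(1/44892) = -484/5*1/44892 = -121/56115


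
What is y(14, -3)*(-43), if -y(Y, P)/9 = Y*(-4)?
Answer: -21672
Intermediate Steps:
y(Y, P) = 36*Y (y(Y, P) = -9*Y*(-4) = -(-36)*Y = 36*Y)
y(14, -3)*(-43) = (36*14)*(-43) = 504*(-43) = -21672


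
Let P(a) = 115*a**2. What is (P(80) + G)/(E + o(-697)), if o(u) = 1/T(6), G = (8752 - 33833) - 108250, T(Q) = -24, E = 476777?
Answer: 14464056/11442647 ≈ 1.2640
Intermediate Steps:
G = -133331 (G = -25081 - 108250 = -133331)
o(u) = -1/24 (o(u) = 1/(-24) = -1/24)
(P(80) + G)/(E + o(-697)) = (115*80**2 - 133331)/(476777 - 1/24) = (115*6400 - 133331)/(11442647/24) = (736000 - 133331)*(24/11442647) = 602669*(24/11442647) = 14464056/11442647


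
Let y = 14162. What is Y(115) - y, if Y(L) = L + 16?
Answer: -14031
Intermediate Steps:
Y(L) = 16 + L
Y(115) - y = (16 + 115) - 1*14162 = 131 - 14162 = -14031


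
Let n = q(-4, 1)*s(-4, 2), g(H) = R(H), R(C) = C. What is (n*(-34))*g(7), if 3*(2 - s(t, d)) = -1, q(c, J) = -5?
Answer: 8330/3 ≈ 2776.7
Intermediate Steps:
s(t, d) = 7/3 (s(t, d) = 2 - 1/3*(-1) = 2 + 1/3 = 7/3)
g(H) = H
n = -35/3 (n = -5*7/3 = -35/3 ≈ -11.667)
(n*(-34))*g(7) = -35/3*(-34)*7 = (1190/3)*7 = 8330/3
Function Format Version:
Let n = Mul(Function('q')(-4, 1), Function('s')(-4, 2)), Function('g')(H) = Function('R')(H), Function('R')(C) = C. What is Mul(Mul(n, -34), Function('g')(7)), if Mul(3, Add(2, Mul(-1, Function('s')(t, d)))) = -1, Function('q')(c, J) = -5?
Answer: Rational(8330, 3) ≈ 2776.7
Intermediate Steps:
Function('s')(t, d) = Rational(7, 3) (Function('s')(t, d) = Add(2, Mul(Rational(-1, 3), -1)) = Add(2, Rational(1, 3)) = Rational(7, 3))
Function('g')(H) = H
n = Rational(-35, 3) (n = Mul(-5, Rational(7, 3)) = Rational(-35, 3) ≈ -11.667)
Mul(Mul(n, -34), Function('g')(7)) = Mul(Mul(Rational(-35, 3), -34), 7) = Mul(Rational(1190, 3), 7) = Rational(8330, 3)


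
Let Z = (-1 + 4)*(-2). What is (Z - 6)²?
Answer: 144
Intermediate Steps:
Z = -6 (Z = 3*(-2) = -6)
(Z - 6)² = (-6 - 6)² = (-12)² = 144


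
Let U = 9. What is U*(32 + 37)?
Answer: 621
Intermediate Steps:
U*(32 + 37) = 9*(32 + 37) = 9*69 = 621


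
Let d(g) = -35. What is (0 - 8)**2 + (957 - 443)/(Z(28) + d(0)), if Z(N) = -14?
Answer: 2622/49 ≈ 53.510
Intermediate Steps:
(0 - 8)**2 + (957 - 443)/(Z(28) + d(0)) = (0 - 8)**2 + (957 - 443)/(-14 - 35) = (-8)**2 + 514/(-49) = 64 + 514*(-1/49) = 64 - 514/49 = 2622/49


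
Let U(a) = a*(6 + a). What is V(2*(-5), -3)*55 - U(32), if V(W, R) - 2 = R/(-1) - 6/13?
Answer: -12563/13 ≈ -966.38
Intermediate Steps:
V(W, R) = 20/13 - R (V(W, R) = 2 + (R/(-1) - 6/13) = 2 + (R*(-1) - 6*1/13) = 2 + (-R - 6/13) = 2 + (-6/13 - R) = 20/13 - R)
V(2*(-5), -3)*55 - U(32) = (20/13 - 1*(-3))*55 - 32*(6 + 32) = (20/13 + 3)*55 - 32*38 = (59/13)*55 - 1*1216 = 3245/13 - 1216 = -12563/13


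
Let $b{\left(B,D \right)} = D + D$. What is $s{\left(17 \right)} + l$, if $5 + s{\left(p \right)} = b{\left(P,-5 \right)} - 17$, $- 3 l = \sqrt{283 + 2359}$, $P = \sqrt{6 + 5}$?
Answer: $-32 - \frac{\sqrt{2642}}{3} \approx -49.133$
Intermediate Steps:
$P = \sqrt{11} \approx 3.3166$
$l = - \frac{\sqrt{2642}}{3}$ ($l = - \frac{\sqrt{283 + 2359}}{3} = - \frac{\sqrt{2642}}{3} \approx -17.133$)
$b{\left(B,D \right)} = 2 D$
$s{\left(p \right)} = -32$ ($s{\left(p \right)} = -5 + \left(2 \left(-5\right) - 17\right) = -5 - 27 = -32$)
$s{\left(17 \right)} + l = -32 - \frac{\sqrt{2642}}{3}$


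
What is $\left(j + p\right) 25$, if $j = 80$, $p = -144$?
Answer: $-1600$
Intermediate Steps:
$\left(j + p\right) 25 = \left(80 - 144\right) 25 = \left(-64\right) 25 = -1600$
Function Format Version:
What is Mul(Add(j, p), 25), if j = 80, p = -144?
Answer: -1600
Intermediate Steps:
Mul(Add(j, p), 25) = Mul(Add(80, -144), 25) = Mul(-64, 25) = -1600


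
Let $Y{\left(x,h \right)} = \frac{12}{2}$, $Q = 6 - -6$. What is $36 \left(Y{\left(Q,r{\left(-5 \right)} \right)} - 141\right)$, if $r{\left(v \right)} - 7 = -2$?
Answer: $-4860$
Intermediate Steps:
$Q = 12$ ($Q = 6 + 6 = 12$)
$r{\left(v \right)} = 5$ ($r{\left(v \right)} = 7 - 2 = 5$)
$Y{\left(x,h \right)} = 6$ ($Y{\left(x,h \right)} = 12 \cdot \frac{1}{2} = 6$)
$36 \left(Y{\left(Q,r{\left(-5 \right)} \right)} - 141\right) = 36 \left(6 - 141\right) = 36 \left(-135\right) = -4860$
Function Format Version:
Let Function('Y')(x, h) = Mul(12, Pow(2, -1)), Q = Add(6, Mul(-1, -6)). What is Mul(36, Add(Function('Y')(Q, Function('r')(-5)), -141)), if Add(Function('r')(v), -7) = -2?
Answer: -4860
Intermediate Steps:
Q = 12 (Q = Add(6, 6) = 12)
Function('r')(v) = 5 (Function('r')(v) = Add(7, -2) = 5)
Function('Y')(x, h) = 6 (Function('Y')(x, h) = Mul(12, Rational(1, 2)) = 6)
Mul(36, Add(Function('Y')(Q, Function('r')(-5)), -141)) = Mul(36, Add(6, -141)) = Mul(36, -135) = -4860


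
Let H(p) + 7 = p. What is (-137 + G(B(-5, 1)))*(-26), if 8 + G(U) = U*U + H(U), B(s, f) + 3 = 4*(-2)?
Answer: 1092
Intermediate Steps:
H(p) = -7 + p
B(s, f) = -11 (B(s, f) = -3 + 4*(-2) = -3 - 8 = -11)
G(U) = -15 + U + U² (G(U) = -8 + (U*U + (-7 + U)) = -8 + (U² + (-7 + U)) = -8 + (-7 + U + U²) = -15 + U + U²)
(-137 + G(B(-5, 1)))*(-26) = (-137 + (-15 - 11 + (-11)²))*(-26) = (-137 + (-15 - 11 + 121))*(-26) = (-137 + 95)*(-26) = -42*(-26) = 1092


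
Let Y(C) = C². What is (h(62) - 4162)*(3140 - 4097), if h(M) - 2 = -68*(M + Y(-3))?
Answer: 8601516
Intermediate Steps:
h(M) = -610 - 68*M (h(M) = 2 - 68*(M + (-3)²) = 2 - 68*(M + 9) = 2 - 68*(9 + M) = 2 + (-612 - 68*M) = -610 - 68*M)
(h(62) - 4162)*(3140 - 4097) = ((-610 - 68*62) - 4162)*(3140 - 4097) = ((-610 - 4216) - 4162)*(-957) = (-4826 - 4162)*(-957) = -8988*(-957) = 8601516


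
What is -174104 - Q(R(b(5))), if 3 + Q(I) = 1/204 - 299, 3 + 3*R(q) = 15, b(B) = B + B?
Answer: -35455609/204 ≈ -1.7380e+5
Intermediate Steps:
b(B) = 2*B
R(q) = 4 (R(q) = -1 + (1/3)*15 = -1 + 5 = 4)
Q(I) = -61607/204 (Q(I) = -3 + (1/204 - 299) = -3 - 60995/204 = -61607/204)
-174104 - Q(R(b(5))) = -174104 - 1*(-61607/204) = -174104 + 61607/204 = -35455609/204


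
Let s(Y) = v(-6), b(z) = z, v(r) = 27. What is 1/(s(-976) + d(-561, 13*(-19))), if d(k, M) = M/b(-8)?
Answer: 8/463 ≈ 0.017279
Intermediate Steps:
s(Y) = 27
d(k, M) = -M/8 (d(k, M) = M/(-8) = M*(-1/8) = -M/8)
1/(s(-976) + d(-561, 13*(-19))) = 1/(27 - 13*(-19)/8) = 1/(27 - 1/8*(-247)) = 1/(27 + 247/8) = 1/(463/8) = 8/463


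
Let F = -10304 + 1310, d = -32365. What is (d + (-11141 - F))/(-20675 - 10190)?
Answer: 34512/30865 ≈ 1.1182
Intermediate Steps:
F = -8994
(d + (-11141 - F))/(-20675 - 10190) = (-32365 + (-11141 - 1*(-8994)))/(-20675 - 10190) = (-32365 + (-11141 + 8994))/(-30865) = (-32365 - 2147)*(-1/30865) = -34512*(-1/30865) = 34512/30865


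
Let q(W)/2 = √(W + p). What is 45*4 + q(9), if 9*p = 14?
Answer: 180 + 2*√95/3 ≈ 186.50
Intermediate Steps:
p = 14/9 (p = (⅑)*14 = 14/9 ≈ 1.5556)
q(W) = 2*√(14/9 + W) (q(W) = 2*√(W + 14/9) = 2*√(14/9 + W))
45*4 + q(9) = 45*4 + 2*√(14 + 9*9)/3 = 180 + 2*√(14 + 81)/3 = 180 + 2*√95/3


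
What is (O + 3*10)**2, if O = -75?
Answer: 2025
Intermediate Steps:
(O + 3*10)**2 = (-75 + 3*10)**2 = (-75 + 30)**2 = (-45)**2 = 2025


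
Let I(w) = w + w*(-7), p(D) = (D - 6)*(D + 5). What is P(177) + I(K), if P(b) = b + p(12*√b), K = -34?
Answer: 25839 - 12*√177 ≈ 25679.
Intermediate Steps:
p(D) = (-6 + D)*(5 + D)
I(w) = -6*w (I(w) = w - 7*w = -6*w)
P(b) = -30 - 12*√b + 145*b (P(b) = b + (-30 + (12*√b)² - 12*√b) = b + (-30 + 144*b - 12*√b) = b + (-30 - 12*√b + 144*b) = -30 - 12*√b + 145*b)
P(177) + I(K) = (-30 - 12*√177 + 145*177) - 6*(-34) = (-30 - 12*√177 + 25665) + 204 = (25635 - 12*√177) + 204 = 25839 - 12*√177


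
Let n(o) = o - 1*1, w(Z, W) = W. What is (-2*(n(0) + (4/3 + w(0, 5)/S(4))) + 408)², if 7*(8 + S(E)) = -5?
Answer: 5587861504/33489 ≈ 1.6686e+5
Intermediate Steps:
S(E) = -61/7 (S(E) = -8 + (⅐)*(-5) = -8 - 5/7 = -61/7)
n(o) = -1 + o (n(o) = o - 1 = -1 + o)
(-2*(n(0) + (4/3 + w(0, 5)/S(4))) + 408)² = (-2*((-1 + 0) + (4/3 + 5/(-61/7))) + 408)² = (-2*(-1 + (4*(⅓) + 5*(-7/61))) + 408)² = (-2*(-1 + (4/3 - 35/61)) + 408)² = (-2*(-1 + 139/183) + 408)² = (-2*(-44/183) + 408)² = (88/183 + 408)² = (74752/183)² = 5587861504/33489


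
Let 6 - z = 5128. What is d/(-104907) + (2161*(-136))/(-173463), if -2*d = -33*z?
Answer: 1378534127/551438877 ≈ 2.4999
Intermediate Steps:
z = -5122 (z = 6 - 1*5128 = 6 - 5128 = -5122)
d = -84513 (d = -(-33)*(-5122)/2 = -½*169026 = -84513)
d/(-104907) + (2161*(-136))/(-173463) = -84513/(-104907) + (2161*(-136))/(-173463) = -84513*(-1/104907) - 293896*(-1/173463) = 2561/3179 + 293896/173463 = 1378534127/551438877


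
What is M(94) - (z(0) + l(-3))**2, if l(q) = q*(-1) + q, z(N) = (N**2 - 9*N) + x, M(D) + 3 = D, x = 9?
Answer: 10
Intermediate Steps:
M(D) = -3 + D
z(N) = 9 + N**2 - 9*N (z(N) = (N**2 - 9*N) + 9 = 9 + N**2 - 9*N)
l(q) = 0 (l(q) = -q + q = 0)
M(94) - (z(0) + l(-3))**2 = (-3 + 94) - ((9 + 0**2 - 9*0) + 0)**2 = 91 - ((9 + 0 + 0) + 0)**2 = 91 - (9 + 0)**2 = 91 - 1*9**2 = 91 - 1*81 = 91 - 81 = 10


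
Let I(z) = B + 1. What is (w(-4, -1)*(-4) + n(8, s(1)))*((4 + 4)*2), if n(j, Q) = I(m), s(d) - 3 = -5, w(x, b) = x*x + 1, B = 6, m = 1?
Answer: -976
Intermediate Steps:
w(x, b) = 1 + x**2 (w(x, b) = x**2 + 1 = 1 + x**2)
s(d) = -2 (s(d) = 3 - 5 = -2)
I(z) = 7 (I(z) = 6 + 1 = 7)
n(j, Q) = 7
(w(-4, -1)*(-4) + n(8, s(1)))*((4 + 4)*2) = ((1 + (-4)**2)*(-4) + 7)*((4 + 4)*2) = ((1 + 16)*(-4) + 7)*(8*2) = (17*(-4) + 7)*16 = (-68 + 7)*16 = -61*16 = -976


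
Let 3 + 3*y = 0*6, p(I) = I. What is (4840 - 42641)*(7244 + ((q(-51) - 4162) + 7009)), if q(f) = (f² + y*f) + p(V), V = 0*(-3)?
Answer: -481698143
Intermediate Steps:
V = 0
y = -1 (y = -1 + (0*6)/3 = -1 + (⅓)*0 = -1 + 0 = -1)
q(f) = f² - f (q(f) = (f² - f) + 0 = f² - f)
(4840 - 42641)*(7244 + ((q(-51) - 4162) + 7009)) = (4840 - 42641)*(7244 + ((-51*(-1 - 51) - 4162) + 7009)) = -37801*(7244 + ((-51*(-52) - 4162) + 7009)) = -37801*(7244 + ((2652 - 4162) + 7009)) = -37801*(7244 + (-1510 + 7009)) = -37801*(7244 + 5499) = -37801*12743 = -481698143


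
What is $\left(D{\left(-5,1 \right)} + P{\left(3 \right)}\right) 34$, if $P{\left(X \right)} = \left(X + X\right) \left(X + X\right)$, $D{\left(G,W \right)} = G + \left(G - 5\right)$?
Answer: $714$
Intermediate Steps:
$D{\left(G,W \right)} = -5 + 2 G$ ($D{\left(G,W \right)} = G + \left(-5 + G\right) = -5 + 2 G$)
$P{\left(X \right)} = 4 X^{2}$ ($P{\left(X \right)} = 2 X 2 X = 4 X^{2}$)
$\left(D{\left(-5,1 \right)} + P{\left(3 \right)}\right) 34 = \left(\left(-5 + 2 \left(-5\right)\right) + 4 \cdot 3^{2}\right) 34 = \left(\left(-5 - 10\right) + 4 \cdot 9\right) 34 = \left(-15 + 36\right) 34 = 21 \cdot 34 = 714$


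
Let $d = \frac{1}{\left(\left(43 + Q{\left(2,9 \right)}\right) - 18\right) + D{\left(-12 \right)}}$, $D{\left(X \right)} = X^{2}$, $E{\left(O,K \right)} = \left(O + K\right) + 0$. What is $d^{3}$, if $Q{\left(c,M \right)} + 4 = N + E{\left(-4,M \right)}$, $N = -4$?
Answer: $\frac{1}{4574296} \approx 2.1861 \cdot 10^{-7}$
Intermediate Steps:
$E{\left(O,K \right)} = K + O$ ($E{\left(O,K \right)} = \left(K + O\right) + 0 = K + O$)
$Q{\left(c,M \right)} = -12 + M$ ($Q{\left(c,M \right)} = -4 + \left(-4 + \left(M - 4\right)\right) = -4 + \left(-4 + \left(-4 + M\right)\right) = -4 + \left(-8 + M\right) = -12 + M$)
$d = \frac{1}{166}$ ($d = \frac{1}{\left(\left(43 + \left(-12 + 9\right)\right) - 18\right) + \left(-12\right)^{2}} = \frac{1}{\left(\left(43 - 3\right) - 18\right) + 144} = \frac{1}{\left(40 - 18\right) + 144} = \frac{1}{22 + 144} = \frac{1}{166} \approx 0.0060241$)
$d^{3} = \left(\frac{1}{166}\right)^{3} = \frac{1}{4574296}$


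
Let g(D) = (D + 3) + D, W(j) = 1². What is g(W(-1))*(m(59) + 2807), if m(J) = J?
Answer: 14330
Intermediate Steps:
W(j) = 1
g(D) = 3 + 2*D (g(D) = (3 + D) + D = 3 + 2*D)
g(W(-1))*(m(59) + 2807) = (3 + 2*1)*(59 + 2807) = (3 + 2)*2866 = 5*2866 = 14330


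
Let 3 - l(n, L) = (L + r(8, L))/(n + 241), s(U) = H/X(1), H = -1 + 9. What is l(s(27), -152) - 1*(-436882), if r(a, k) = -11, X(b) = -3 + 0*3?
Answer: 312373264/715 ≈ 4.3689e+5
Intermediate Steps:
X(b) = -3 (X(b) = -3 + 0 = -3)
H = 8
s(U) = -8/3 (s(U) = 8/(-3) = 8*(-⅓) = -8/3)
l(n, L) = 3 - (-11 + L)/(241 + n) (l(n, L) = 3 - (L - 11)/(n + 241) = 3 - (-11 + L)/(241 + n))
l(s(27), -152) - 1*(-436882) = (734 - 1*(-152) + 3*(-8/3))/(241 - 8/3) - 1*(-436882) = (734 + 152 - 8)/(715/3) + 436882 = (3/715)*878 + 436882 = 2634/715 + 436882 = 312373264/715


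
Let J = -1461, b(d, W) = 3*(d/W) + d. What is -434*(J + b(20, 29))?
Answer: 18110386/29 ≈ 6.2450e+5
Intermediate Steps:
b(d, W) = d + 3*d/W (b(d, W) = 3*d/W + d = d + 3*d/W)
-434*(J + b(20, 29)) = -434*(-1461 + 20*(3 + 29)/29) = -434*(-1461 + 20*(1/29)*32) = -434*(-1461 + 640/29) = -434*(-41729/29) = 18110386/29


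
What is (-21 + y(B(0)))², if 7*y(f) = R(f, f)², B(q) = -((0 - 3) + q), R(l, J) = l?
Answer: 19044/49 ≈ 388.65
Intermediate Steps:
B(q) = 3 - q (B(q) = -(-3 + q) = 3 - q)
y(f) = f²/7
(-21 + y(B(0)))² = (-21 + (3 - 1*0)²/7)² = (-21 + (3 + 0)²/7)² = (-21 + (⅐)*3²)² = (-21 + (⅐)*9)² = (-21 + 9/7)² = (-138/7)² = 19044/49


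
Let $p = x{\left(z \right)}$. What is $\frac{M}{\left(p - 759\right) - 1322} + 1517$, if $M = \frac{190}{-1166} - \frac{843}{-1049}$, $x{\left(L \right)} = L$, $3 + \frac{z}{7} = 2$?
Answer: $\frac{968567817209}{638475948} \approx 1517.0$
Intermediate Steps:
$z = -7$ ($z = -21 + 7 \cdot 2 = -21 + 14 = -7$)
$M = \frac{391814}{611567}$ ($M = 190 \left(- \frac{1}{1166}\right) - - \frac{843}{1049} = - \frac{95}{583} + \frac{843}{1049} = \frac{391814}{611567} \approx 0.64067$)
$p = -7$
$\frac{M}{\left(p - 759\right) - 1322} + 1517 = \frac{391814}{611567 \left(\left(-7 - 759\right) - 1322\right)} + 1517 = \frac{391814}{611567 \left(-766 - 1322\right)} + 1517 = \frac{391814}{611567 \left(-2088\right)} + 1517 = \frac{391814}{611567} \left(- \frac{1}{2088}\right) + 1517 = - \frac{195907}{638475948} + 1517 = \frac{968567817209}{638475948}$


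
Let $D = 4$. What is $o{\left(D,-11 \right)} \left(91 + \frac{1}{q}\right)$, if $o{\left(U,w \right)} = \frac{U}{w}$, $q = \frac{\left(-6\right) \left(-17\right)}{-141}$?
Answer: $- \frac{554}{17} \approx -32.588$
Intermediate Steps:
$q = - \frac{34}{47}$ ($q = 102 \left(- \frac{1}{141}\right) = - \frac{34}{47} \approx -0.7234$)
$o{\left(D,-11 \right)} \left(91 + \frac{1}{q}\right) = \frac{4}{-11} \left(91 + \frac{1}{- \frac{34}{47}}\right) = 4 \left(- \frac{1}{11}\right) \left(91 - \frac{47}{34}\right) = \left(- \frac{4}{11}\right) \frac{3047}{34} = - \frac{554}{17}$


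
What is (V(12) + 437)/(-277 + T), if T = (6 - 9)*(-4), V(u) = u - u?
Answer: -437/265 ≈ -1.6491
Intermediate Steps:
V(u) = 0
T = 12 (T = -3*(-4) = 12)
(V(12) + 437)/(-277 + T) = (0 + 437)/(-277 + 12) = 437/(-265) = 437*(-1/265) = -437/265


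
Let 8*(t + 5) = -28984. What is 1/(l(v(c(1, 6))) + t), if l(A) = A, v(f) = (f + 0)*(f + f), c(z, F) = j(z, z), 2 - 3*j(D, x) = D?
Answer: -9/32650 ≈ -0.00027565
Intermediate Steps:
j(D, x) = ⅔ - D/3
c(z, F) = ⅔ - z/3
v(f) = 2*f² (v(f) = f*(2*f) = 2*f²)
t = -3628 (t = -5 + (⅛)*(-28984) = -5 - 3623 = -3628)
1/(l(v(c(1, 6))) + t) = 1/(2*(⅔ - ⅓*1)² - 3628) = 1/(2*(⅔ - ⅓)² - 3628) = 1/(2*(⅓)² - 3628) = 1/(2*(⅑) - 3628) = 1/(2/9 - 3628) = 1/(-32650/9) = -9/32650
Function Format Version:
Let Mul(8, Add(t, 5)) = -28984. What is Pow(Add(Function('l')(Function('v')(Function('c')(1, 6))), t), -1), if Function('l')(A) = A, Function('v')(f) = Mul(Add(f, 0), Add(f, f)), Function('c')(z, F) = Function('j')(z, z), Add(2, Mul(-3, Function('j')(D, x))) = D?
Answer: Rational(-9, 32650) ≈ -0.00027565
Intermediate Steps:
Function('j')(D, x) = Add(Rational(2, 3), Mul(Rational(-1, 3), D))
Function('c')(z, F) = Add(Rational(2, 3), Mul(Rational(-1, 3), z))
Function('v')(f) = Mul(2, Pow(f, 2)) (Function('v')(f) = Mul(f, Mul(2, f)) = Mul(2, Pow(f, 2)))
t = -3628 (t = Add(-5, Mul(Rational(1, 8), -28984)) = Add(-5, -3623) = -3628)
Pow(Add(Function('l')(Function('v')(Function('c')(1, 6))), t), -1) = Pow(Add(Mul(2, Pow(Add(Rational(2, 3), Mul(Rational(-1, 3), 1)), 2)), -3628), -1) = Pow(Add(Mul(2, Pow(Add(Rational(2, 3), Rational(-1, 3)), 2)), -3628), -1) = Pow(Add(Mul(2, Pow(Rational(1, 3), 2)), -3628), -1) = Pow(Add(Mul(2, Rational(1, 9)), -3628), -1) = Pow(Add(Rational(2, 9), -3628), -1) = Pow(Rational(-32650, 9), -1) = Rational(-9, 32650)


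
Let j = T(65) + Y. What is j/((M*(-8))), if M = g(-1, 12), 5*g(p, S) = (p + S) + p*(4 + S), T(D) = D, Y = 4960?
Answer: 5025/8 ≈ 628.13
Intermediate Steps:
j = 5025 (j = 65 + 4960 = 5025)
g(p, S) = S/5 + p/5 + p*(4 + S)/5 (g(p, S) = ((p + S) + p*(4 + S))/5 = ((S + p) + p*(4 + S))/5 = (S + p + p*(4 + S))/5 = S/5 + p/5 + p*(4 + S)/5)
M = -1 (M = -1 + (1/5)*12 + (1/5)*12*(-1) = -1 + 12/5 - 12/5 = -1)
j/((M*(-8))) = 5025/((-1*(-8))) = 5025/8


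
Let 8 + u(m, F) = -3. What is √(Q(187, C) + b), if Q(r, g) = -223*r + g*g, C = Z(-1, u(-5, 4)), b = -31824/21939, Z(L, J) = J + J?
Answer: 3*I*√244929050953/7313 ≈ 203.02*I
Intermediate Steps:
u(m, F) = -11 (u(m, F) = -8 - 3 = -11)
Z(L, J) = 2*J
b = -10608/7313 (b = -31824*1/21939 = -10608/7313 ≈ -1.4506)
C = -22 (C = 2*(-11) = -22)
Q(r, g) = g² - 223*r (Q(r, g) = -223*r + g² = g² - 223*r)
√(Q(187, C) + b) = √(((-22)² - 223*187) - 10608/7313) = √((484 - 41701) - 10608/7313) = √(-41217 - 10608/7313) = √(-301430529/7313) = 3*I*√244929050953/7313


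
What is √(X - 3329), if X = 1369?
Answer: 14*I*√10 ≈ 44.272*I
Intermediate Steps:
√(X - 3329) = √(1369 - 3329) = √(-1960) = 14*I*√10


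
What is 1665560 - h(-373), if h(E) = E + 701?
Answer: 1665232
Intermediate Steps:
h(E) = 701 + E
1665560 - h(-373) = 1665560 - (701 - 373) = 1665560 - 1*328 = 1665560 - 328 = 1665232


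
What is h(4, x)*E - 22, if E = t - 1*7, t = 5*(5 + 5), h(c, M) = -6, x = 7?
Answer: -280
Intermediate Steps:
t = 50 (t = 5*10 = 50)
E = 43 (E = 50 - 1*7 = 50 - 7 = 43)
h(4, x)*E - 22 = -6*43 - 22 = -258 - 22 = -280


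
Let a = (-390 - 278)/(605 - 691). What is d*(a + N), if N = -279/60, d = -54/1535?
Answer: -72387/660050 ≈ -0.10967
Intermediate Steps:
a = 334/43 (a = -668/(-86) = -668*(-1/86) = 334/43 ≈ 7.7674)
d = -54/1535 (d = -54*1/1535 = -54/1535 ≈ -0.035179)
N = -93/20 (N = -279*1/60 = -93/20 ≈ -4.6500)
d*(a + N) = -54*(334/43 - 93/20)/1535 = -54/1535*2681/860 = -72387/660050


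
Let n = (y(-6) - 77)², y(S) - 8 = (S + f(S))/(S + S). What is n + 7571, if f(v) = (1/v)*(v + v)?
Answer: 110575/9 ≈ 12286.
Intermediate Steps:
f(v) = 2 (f(v) = (2*v)/v = 2)
y(S) = 8 + (2 + S)/(2*S) (y(S) = 8 + (S + 2)/(S + S) = 8 + (2 + S)/((2*S)) = 8 + (2 + S)*(1/(2*S)) = 8 + (2 + S)/(2*S))
n = 42436/9 (n = ((17/2 + 1/(-6)) - 77)² = ((17/2 - ⅙) - 77)² = (25/3 - 77)² = (-206/3)² = 42436/9 ≈ 4715.1)
n + 7571 = 42436/9 + 7571 = 110575/9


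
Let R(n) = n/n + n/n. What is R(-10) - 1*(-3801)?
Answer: 3803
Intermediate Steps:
R(n) = 2 (R(n) = 1 + 1 = 2)
R(-10) - 1*(-3801) = 2 - 1*(-3801) = 2 + 3801 = 3803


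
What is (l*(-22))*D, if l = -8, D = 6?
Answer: 1056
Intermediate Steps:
(l*(-22))*D = -8*(-22)*6 = 176*6 = 1056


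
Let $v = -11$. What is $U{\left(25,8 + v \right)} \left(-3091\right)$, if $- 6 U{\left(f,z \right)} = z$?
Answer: $- \frac{3091}{2} \approx -1545.5$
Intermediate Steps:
$U{\left(f,z \right)} = - \frac{z}{6}$
$U{\left(25,8 + v \right)} \left(-3091\right) = - \frac{8 - 11}{6} \left(-3091\right) = \left(- \frac{1}{6}\right) \left(-3\right) \left(-3091\right) = \frac{1}{2} \left(-3091\right) = - \frac{3091}{2}$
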